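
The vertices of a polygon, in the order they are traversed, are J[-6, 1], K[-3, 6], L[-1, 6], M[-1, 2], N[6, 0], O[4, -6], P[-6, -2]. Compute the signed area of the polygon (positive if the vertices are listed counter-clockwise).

-75.5

Apply the shoelace formula: 2A = Σ (x_i·y_{i+1} − x_{i+1}·y_i), indices taken mod 7.
J→K: (-6)(6) − (-3)(1) = -33
K→L: (-3)(6) − (-1)(6) = -12
L→M: (-1)(2) − (-1)(6) = 4
M→N: (-1)(0) − (6)(2) = -12
N→O: (6)(-6) − (4)(0) = -36
O→P: (4)(-2) − (-6)(-6) = -44
P→J: (-6)(1) − (-6)(-2) = -18
Σ = -151
Signed area = Σ/2 = -75.5 (negative ⇒ clockwise traversal).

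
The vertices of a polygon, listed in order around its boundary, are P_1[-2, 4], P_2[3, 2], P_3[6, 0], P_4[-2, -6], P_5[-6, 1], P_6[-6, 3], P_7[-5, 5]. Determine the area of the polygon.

P_1→P_2: (-2)(2) − (3)(4) = -16
P_2→P_3: (3)(0) − (6)(2) = -12
P_3→P_4: (6)(-6) − (-2)(0) = -36
P_4→P_5: (-2)(1) − (-6)(-6) = -38
P_5→P_6: (-6)(3) − (-6)(1) = -12
P_6→P_7: (-6)(5) − (-5)(3) = -15
P_7→P_1: (-5)(4) − (-2)(5) = -10
Σ = -139
Area = |Σ|/2 = 69.5.

69.5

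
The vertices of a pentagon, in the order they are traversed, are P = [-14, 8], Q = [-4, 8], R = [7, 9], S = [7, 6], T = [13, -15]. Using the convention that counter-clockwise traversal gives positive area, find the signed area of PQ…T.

P→Q: (-14)(8) − (-4)(8) = -80
Q→R: (-4)(9) − (7)(8) = -92
R→S: (7)(6) − (7)(9) = -21
S→T: (7)(-15) − (13)(6) = -183
T→P: (13)(8) − (-14)(-15) = -106
Σ = -482
Signed area = Σ/2 = -241 (negative ⇒ clockwise traversal).

-241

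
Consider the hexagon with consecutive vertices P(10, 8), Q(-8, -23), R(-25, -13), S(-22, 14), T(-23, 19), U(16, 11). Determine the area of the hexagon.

Σ = (-166) + (-471) + (-636) + (-96) + (-557) + (18) = -1908
Area = |Σ|/2 = 954.

954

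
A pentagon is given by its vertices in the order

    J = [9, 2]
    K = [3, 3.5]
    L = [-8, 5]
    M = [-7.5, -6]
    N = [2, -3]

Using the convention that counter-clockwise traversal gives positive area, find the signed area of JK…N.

109.75

J→K: (9)(3.5) − (3)(2) = 25.5
K→L: (3)(5) − (-8)(3.5) = 43
L→M: (-8)(-6) − (-7.5)(5) = 85.5
M→N: (-7.5)(-3) − (2)(-6) = 34.5
N→J: (2)(2) − (9)(-3) = 31
Σ = 219.5
Signed area = Σ/2 = 109.75 (positive ⇒ counter-clockwise traversal).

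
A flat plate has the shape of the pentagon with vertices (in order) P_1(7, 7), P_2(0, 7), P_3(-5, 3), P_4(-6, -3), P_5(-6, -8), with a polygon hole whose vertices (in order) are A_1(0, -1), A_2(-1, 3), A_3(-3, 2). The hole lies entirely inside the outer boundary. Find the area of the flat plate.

76

Outer boundary:
Σ = (49) + (35) + (33) + (30) + (14) = 161
Area = |Σ|/2 = 80.5.
Hole:
Apply Gauss's area formula: 2A = Σ (x_i·y_{i+1} − x_{i+1}·y_i), indices taken mod 3.
Cross-terms: -1, 7, 3  ⇒  Σ = 9
Area = |Σ|/2 = 4.5.
Net area = 80.5 − 4.5 = 76.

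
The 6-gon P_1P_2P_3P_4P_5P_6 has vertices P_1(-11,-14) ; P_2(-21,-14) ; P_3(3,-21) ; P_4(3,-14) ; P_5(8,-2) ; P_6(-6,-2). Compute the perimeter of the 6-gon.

|P_1P_2| = √((-10)² + (0)²) = √100 = 10
|P_2P_3| = √((24)² + (-7)²) = √625 = 25
|P_3P_4| = √((0)² + (7)²) = √49 = 7
|P_4P_5| = √((5)² + (12)²) = √169 = 13
|P_5P_6| = √((-14)² + (0)²) = √196 = 14
|P_6P_1| = √((-5)² + (-12)²) = √169 = 13
Perimeter = 10 + 25 + 7 + 13 + 14 + 13 = 82.

82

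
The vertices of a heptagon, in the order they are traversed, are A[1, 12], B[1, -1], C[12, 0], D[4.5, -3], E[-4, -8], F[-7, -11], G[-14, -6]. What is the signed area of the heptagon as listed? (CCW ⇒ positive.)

Apply the surveyor's formula: 2A = Σ (x_i·y_{i+1} − x_{i+1}·y_i), indices taken mod 7.
Cross-terms: -13, 12, -36, -48, -12, -112, -162  ⇒  Σ = -371
Signed area = Σ/2 = -185.5 (negative ⇒ clockwise traversal).

-185.5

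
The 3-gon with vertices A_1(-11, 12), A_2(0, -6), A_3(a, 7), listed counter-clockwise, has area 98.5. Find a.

Write out the shoelace sum; only the two edges meeting at A_3 involve a:
2·Area = [(0·7 − a·(-6)) + (a·12 − (-11)·7)] + 66
       = 18·a + 143 = 197
⇒ a = 3.

3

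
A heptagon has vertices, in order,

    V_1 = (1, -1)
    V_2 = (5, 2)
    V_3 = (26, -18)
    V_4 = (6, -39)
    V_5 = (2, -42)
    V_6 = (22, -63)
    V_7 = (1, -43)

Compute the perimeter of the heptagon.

168

|V_1V_2| = √((4)² + (3)²) = √25 = 5
|V_2V_3| = √((21)² + (-20)²) = √841 = 29
|V_3V_4| = √((-20)² + (-21)²) = √841 = 29
|V_4V_5| = √((-4)² + (-3)²) = √25 = 5
|V_5V_6| = √((20)² + (-21)²) = √841 = 29
|V_6V_7| = √((-21)² + (20)²) = √841 = 29
|V_7V_1| = √((0)² + (42)²) = √1764 = 42
Perimeter = 5 + 29 + 29 + 5 + 29 + 29 + 42 = 168.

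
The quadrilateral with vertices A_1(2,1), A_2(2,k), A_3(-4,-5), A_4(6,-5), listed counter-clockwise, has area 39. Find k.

4

Write out the shoelace sum; only the two edges meeting at A_2 involve k:
2·Area = [(2·k − 2·1) + (2·(-5) − (-4)·k)] + 66
       = 6·k + 54 = 78
⇒ k = 4.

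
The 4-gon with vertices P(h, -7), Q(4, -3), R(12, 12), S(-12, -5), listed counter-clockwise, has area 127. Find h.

-13

The doubled signed area Σ (x_i y_{i+1} − x_{i+1} y_i) is linear in h.
With h=0 it equals 280; the coefficient of h is 2 (from the two edges through P).
So 2·h + 280 = 2·127 = 254 ⇒ h = -13.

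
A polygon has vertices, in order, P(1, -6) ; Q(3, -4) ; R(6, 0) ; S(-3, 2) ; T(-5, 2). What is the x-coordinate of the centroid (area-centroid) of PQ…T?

Apply the shoelace formula. First the cross-terms c_i = x_i·y_{i+1} − x_{i+1}·y_i:
  14, 24, 12, 4, 28  ⇒  2A = 82, A = 41.
Then Σ (x_i + x_{i+1})·c_i = 164, so x̄ = 164 / (6·41) = 2/3.

2/3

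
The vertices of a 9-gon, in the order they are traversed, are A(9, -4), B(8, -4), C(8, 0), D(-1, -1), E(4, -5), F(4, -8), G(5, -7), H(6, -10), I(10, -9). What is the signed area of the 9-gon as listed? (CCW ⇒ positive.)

Apply the shoelace (surveyor's) formula: 2A = Σ (x_i·y_{i+1} − x_{i+1}·y_i), indices taken mod 9.
A→B: (9)(-4) − (8)(-4) = -4
B→C: (8)(0) − (8)(-4) = 32
C→D: (8)(-1) − (-1)(0) = -8
D→E: (-1)(-5) − (4)(-1) = 9
E→F: (4)(-8) − (4)(-5) = -12
F→G: (4)(-7) − (5)(-8) = 12
G→H: (5)(-10) − (6)(-7) = -8
H→I: (6)(-9) − (10)(-10) = 46
I→A: (10)(-4) − (9)(-9) = 41
Σ = 108
Signed area = Σ/2 = 54 (positive ⇒ counter-clockwise traversal).

54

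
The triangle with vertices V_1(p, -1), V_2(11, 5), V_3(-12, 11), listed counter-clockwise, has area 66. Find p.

The doubled signed area Σ (x_i y_{i+1} − x_{i+1} y_i) is linear in p.
With p=0 it equals 204; the coefficient of p is -6 (from the two edges through V_1).
So -6·p + 204 = 2·66 = 132 ⇒ p = 12.

12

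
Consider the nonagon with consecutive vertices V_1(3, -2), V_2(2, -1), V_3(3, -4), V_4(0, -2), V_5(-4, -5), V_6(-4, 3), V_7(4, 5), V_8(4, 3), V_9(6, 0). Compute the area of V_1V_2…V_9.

60

Apply Gauss's area formula: 2A = Σ (x_i·y_{i+1} − x_{i+1}·y_i), indices taken mod 9.
Cross-terms: 1, -5, -6, -8, -32, -32, -8, -18, -12  ⇒  Σ = -120
Area = |Σ|/2 = 60.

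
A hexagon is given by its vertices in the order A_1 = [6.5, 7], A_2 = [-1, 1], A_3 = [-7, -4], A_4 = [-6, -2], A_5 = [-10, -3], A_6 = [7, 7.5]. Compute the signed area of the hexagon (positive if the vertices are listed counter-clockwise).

Apply the shoelace (surveyor's) formula: 2A = Σ (x_i·y_{i+1} − x_{i+1}·y_i), indices taken mod 6.
A_1→A_2: (6.5)(1) − (-1)(7) = 13.5
A_2→A_3: (-1)(-4) − (-7)(1) = 11
A_3→A_4: (-7)(-2) − (-6)(-4) = -10
A_4→A_5: (-6)(-3) − (-10)(-2) = -2
A_5→A_6: (-10)(7.5) − (7)(-3) = -54
A_6→A_1: (7)(7) − (6.5)(7.5) = 0.25
Σ = -41.25
Signed area = Σ/2 = -20.625 (negative ⇒ clockwise traversal).

-20.625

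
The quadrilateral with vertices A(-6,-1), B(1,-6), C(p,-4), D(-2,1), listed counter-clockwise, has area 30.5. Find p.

Write out the shoelace sum; only the two edges meeting at C involve p:
2·Area = [(1·(-4) − p·(-6)) + (p·1 − (-2)·(-4))] + 45
       = 7·p + 33 = 61
⇒ p = 4.

4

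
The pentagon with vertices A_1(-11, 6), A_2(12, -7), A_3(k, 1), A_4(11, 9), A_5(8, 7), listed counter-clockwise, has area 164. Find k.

12

The doubled signed area Σ (x_i y_{i+1} − x_{i+1} y_i) is linear in k.
With k=0 it equals 136; the coefficient of k is 16 (from the two edges through A_3).
So 16·k + 136 = 2·164 = 328 ⇒ k = 12.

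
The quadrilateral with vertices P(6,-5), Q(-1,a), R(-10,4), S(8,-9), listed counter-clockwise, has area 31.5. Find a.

The doubled signed area Σ (x_i y_{i+1} − x_{i+1} y_i) is linear in a.
With a=0 it equals 63; the coefficient of a is 16 (from the two edges through Q).
So 16·a + 63 = 2·31.5 = 63 ⇒ a = 0.

0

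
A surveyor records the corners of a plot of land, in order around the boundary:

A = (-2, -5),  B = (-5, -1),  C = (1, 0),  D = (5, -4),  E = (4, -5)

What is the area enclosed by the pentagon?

32.5

Apply the shoelace (surveyor's) formula: 2A = Σ (x_i·y_{i+1} − x_{i+1}·y_i), indices taken mod 5.
Cross-terms: -23, 1, -4, -9, -30  ⇒  Σ = -65
Area = |Σ|/2 = 32.5.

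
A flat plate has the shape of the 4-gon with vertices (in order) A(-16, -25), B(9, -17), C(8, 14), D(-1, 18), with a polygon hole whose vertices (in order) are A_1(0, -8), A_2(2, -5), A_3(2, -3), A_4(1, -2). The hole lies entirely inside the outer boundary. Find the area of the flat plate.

609.5

Outer boundary:
Σ = (497) + (262) + (158) + (313) = 1230
Area = |Σ|/2 = 615.
Hole:
Cross-terms: 16, 4, -1, -8  ⇒  Σ = 11
Area = |Σ|/2 = 5.5.
Net area = 615 − 5.5 = 609.5.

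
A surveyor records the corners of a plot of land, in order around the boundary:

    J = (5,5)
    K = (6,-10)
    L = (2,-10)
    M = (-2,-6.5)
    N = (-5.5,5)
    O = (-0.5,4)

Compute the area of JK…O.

Σ = (-80) + (-40) + (-33) + (-45.75) + (-19.5) + (-22.5) = -240.75
Area = |Σ|/2 = 120.375.

120.375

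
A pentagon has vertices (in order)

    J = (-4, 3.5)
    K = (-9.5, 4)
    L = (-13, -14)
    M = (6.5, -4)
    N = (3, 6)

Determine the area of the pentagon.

215.375

Σ = (17.25) + (185) + (143) + (51) + (34.5) = 430.75
Area = |Σ|/2 = 215.375.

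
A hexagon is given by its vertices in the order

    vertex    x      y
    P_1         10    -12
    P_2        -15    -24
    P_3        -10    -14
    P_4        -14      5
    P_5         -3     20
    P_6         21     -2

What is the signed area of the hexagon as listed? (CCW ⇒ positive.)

Apply the shoelace formula: 2A = Σ (x_i·y_{i+1} − x_{i+1}·y_i), indices taken mod 6.
Σ = (-420) + (-30) + (-246) + (-265) + (-414) + (-232) = -1607
Signed area = Σ/2 = -803.5 (negative ⇒ clockwise traversal).

-803.5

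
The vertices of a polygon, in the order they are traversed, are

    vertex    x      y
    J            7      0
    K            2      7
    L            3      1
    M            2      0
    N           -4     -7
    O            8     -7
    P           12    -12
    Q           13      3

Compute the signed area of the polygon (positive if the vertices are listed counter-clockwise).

Apply Gauss's area formula: 2A = Σ (x_i·y_{i+1} − x_{i+1}·y_i), indices taken mod 8.
Cross-terms: 49, -19, -2, -14, 84, -12, 192, -21  ⇒  Σ = 257
Signed area = Σ/2 = 128.5 (positive ⇒ counter-clockwise traversal).

128.5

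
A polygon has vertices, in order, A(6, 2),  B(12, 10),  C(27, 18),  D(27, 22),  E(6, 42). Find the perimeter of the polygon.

100

|AB| = √((6)² + (8)²) = √100 = 10
|BC| = √((15)² + (8)²) = √289 = 17
|CD| = √((0)² + (4)²) = √16 = 4
|DE| = √((-21)² + (20)²) = √841 = 29
|EA| = √((0)² + (-40)²) = √1600 = 40
Perimeter = 10 + 17 + 4 + 29 + 40 = 100.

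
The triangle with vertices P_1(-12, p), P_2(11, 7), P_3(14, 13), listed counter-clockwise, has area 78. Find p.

13

The doubled signed area Σ (x_i y_{i+1} − x_{i+1} y_i) is linear in p.
With p=0 it equals 117; the coefficient of p is 3 (from the two edges through P_1).
So 3·p + 117 = 2·78 = 156 ⇒ p = 13.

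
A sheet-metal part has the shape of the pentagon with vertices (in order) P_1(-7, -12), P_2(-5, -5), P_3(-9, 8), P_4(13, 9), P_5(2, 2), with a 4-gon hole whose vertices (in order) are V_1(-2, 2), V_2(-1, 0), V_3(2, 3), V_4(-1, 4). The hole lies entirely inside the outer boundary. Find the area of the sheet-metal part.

Outer boundary:
Apply Gauss's area formula: 2A = Σ (x_i·y_{i+1} − x_{i+1}·y_i), indices taken mod 5.
Σ = (-25) + (-85) + (-185) + (8) + (-10) = -297
Area = |Σ|/2 = 148.5.
Hole:
Apply the surveyor's formula: 2A = Σ (x_i·y_{i+1} − x_{i+1}·y_i), indices taken mod 4.
Σ = (2) + (-3) + (11) + (6) = 16
Area = |Σ|/2 = 8.
Net area = 148.5 − 8 = 140.5.

140.5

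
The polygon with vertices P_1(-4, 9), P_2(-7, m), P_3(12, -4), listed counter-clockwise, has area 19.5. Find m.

9

Write out the shoelace sum; only the two edges meeting at P_2 involve m:
2·Area = [((-4)·m − (-7)·9) + ((-7)·(-4) − 12·m)] + 92
       = -16·m + 183 = 39
⇒ m = 9.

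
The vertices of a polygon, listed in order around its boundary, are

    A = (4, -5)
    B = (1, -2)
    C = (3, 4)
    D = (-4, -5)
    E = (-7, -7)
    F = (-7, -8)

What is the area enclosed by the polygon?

37.5

Σ = (-3) + (10) + (1) + (-7) + (7) + (67) = 75
Area = |Σ|/2 = 37.5.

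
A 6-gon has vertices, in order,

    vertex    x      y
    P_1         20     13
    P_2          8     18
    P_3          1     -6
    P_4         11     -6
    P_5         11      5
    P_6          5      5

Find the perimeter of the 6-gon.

82

|P_1P_2| = √((-12)² + (5)²) = √169 = 13
|P_2P_3| = √((-7)² + (-24)²) = √625 = 25
|P_3P_4| = √((10)² + (0)²) = √100 = 10
|P_4P_5| = √((0)² + (11)²) = √121 = 11
|P_5P_6| = √((-6)² + (0)²) = √36 = 6
|P_6P_1| = √((15)² + (8)²) = √289 = 17
Perimeter = 13 + 25 + 10 + 11 + 6 + 17 = 82.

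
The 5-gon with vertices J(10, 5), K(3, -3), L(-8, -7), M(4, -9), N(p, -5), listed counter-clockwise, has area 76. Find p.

8

The doubled signed area Σ (x_i y_{i+1} − x_{i+1} y_i) is linear in p.
With p=0 it equals 40; the coefficient of p is 14 (from the two edges through N).
So 14·p + 40 = 2·76 = 152 ⇒ p = 8.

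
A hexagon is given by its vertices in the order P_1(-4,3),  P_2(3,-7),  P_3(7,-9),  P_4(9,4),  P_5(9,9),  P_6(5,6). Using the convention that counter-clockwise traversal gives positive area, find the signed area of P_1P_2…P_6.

121.5

Σ = (19) + (22) + (109) + (45) + (9) + (39) = 243
Signed area = Σ/2 = 121.5 (positive ⇒ counter-clockwise traversal).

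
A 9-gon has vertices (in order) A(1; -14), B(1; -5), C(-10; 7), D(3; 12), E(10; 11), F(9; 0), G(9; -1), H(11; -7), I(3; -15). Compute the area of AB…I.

296.5

Cross-terms: 9, -43, -141, -87, -99, -9, -52, -144, -27  ⇒  Σ = -593
Area = |Σ|/2 = 296.5.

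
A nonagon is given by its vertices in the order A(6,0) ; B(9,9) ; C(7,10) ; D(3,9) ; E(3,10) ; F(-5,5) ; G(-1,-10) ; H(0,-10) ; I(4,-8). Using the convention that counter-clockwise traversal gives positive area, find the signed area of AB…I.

Apply the shoelace (surveyor's) formula: 2A = Σ (x_i·y_{i+1} − x_{i+1}·y_i), indices taken mod 9.
Σ = (54) + (27) + (33) + (3) + (65) + (55) + (10) + (40) + (48) = 335
Signed area = Σ/2 = 167.5 (positive ⇒ counter-clockwise traversal).

167.5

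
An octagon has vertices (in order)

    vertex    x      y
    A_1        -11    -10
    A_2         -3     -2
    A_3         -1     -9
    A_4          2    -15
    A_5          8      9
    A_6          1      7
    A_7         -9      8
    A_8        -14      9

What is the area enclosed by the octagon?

288

Apply the surveyor's formula: 2A = Σ (x_i·y_{i+1} − x_{i+1}·y_i), indices taken mod 8.
Cross-terms: -8, 25, 33, 138, 47, 71, 31, 239  ⇒  Σ = 576
Area = |Σ|/2 = 288.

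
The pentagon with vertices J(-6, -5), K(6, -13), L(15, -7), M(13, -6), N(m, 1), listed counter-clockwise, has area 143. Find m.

Write out the shoelace sum; only the two edges meeting at N involve m:
2·Area = [(13·1 − m·(-6)) + (m·(-5) − (-6)·1)] + 262
       = 1·m + 281 = 286
⇒ m = 5.

5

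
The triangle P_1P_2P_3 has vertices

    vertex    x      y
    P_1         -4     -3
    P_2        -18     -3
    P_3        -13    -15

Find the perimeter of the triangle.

42

|P_1P_2| = √((-14)² + (0)²) = √196 = 14
|P_2P_3| = √((5)² + (-12)²) = √169 = 13
|P_3P_1| = √((9)² + (12)²) = √225 = 15
Perimeter = 14 + 13 + 15 = 42.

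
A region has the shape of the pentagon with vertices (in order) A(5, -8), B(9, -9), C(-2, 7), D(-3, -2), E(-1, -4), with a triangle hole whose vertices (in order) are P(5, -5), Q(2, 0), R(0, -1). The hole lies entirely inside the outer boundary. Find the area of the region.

61

Outer boundary:
Apply the shoelace formula: 2A = Σ (x_i·y_{i+1} − x_{i+1}·y_i), indices taken mod 5.
A→B: (5)(-9) − (9)(-8) = 27
B→C: (9)(7) − (-2)(-9) = 45
C→D: (-2)(-2) − (-3)(7) = 25
D→E: (-3)(-4) − (-1)(-2) = 10
E→A: (-1)(-8) − (5)(-4) = 28
Σ = 135
Area = |Σ|/2 = 67.5.
Hole:
Apply the surveyor's formula: 2A = Σ (x_i·y_{i+1} − x_{i+1}·y_i), indices taken mod 3.
Σ = (10) + (-2) + (5) = 13
Area = |Σ|/2 = 6.5.
Net area = 67.5 − 6.5 = 61.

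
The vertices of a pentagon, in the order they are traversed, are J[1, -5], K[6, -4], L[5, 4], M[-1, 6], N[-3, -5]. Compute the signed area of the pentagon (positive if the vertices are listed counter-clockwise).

73.5

Apply the shoelace formula: 2A = Σ (x_i·y_{i+1} − x_{i+1}·y_i), indices taken mod 5.
Σ = (26) + (44) + (34) + (23) + (20) = 147
Signed area = Σ/2 = 73.5 (positive ⇒ counter-clockwise traversal).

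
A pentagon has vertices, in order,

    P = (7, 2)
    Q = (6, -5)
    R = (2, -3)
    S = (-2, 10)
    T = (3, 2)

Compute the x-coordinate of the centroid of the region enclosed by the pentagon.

Apply the surveyor's formula. First the cross-terms c_i = x_i·y_{i+1} − x_{i+1}·y_i:
  -47, -8, 14, -34, -8  ⇒  2A = -83, A = -41.5.
Then Σ (x_i + x_{i+1})·c_i = -789, so x̄ = -789 / (6·(-41.5)) = 263/83.

263/83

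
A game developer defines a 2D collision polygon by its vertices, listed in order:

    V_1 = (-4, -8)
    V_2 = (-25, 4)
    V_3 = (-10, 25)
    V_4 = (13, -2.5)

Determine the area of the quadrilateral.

Σ = (-216) + (-585) + (-300) + (-114) = -1215
Area = |Σ|/2 = 607.5.

607.5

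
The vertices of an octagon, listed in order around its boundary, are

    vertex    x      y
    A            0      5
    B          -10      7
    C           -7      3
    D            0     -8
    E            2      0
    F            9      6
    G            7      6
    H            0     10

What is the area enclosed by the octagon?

Apply the shoelace formula: 2A = Σ (x_i·y_{i+1} − x_{i+1}·y_i), indices taken mod 8.
A→B: (0)(7) − (-10)(5) = 50
B→C: (-10)(3) − (-7)(7) = 19
C→D: (-7)(-8) − (0)(3) = 56
D→E: (0)(0) − (2)(-8) = 16
E→F: (2)(6) − (9)(0) = 12
F→G: (9)(6) − (7)(6) = 12
G→H: (7)(10) − (0)(6) = 70
H→A: (0)(5) − (0)(10) = 0
Σ = 235
Area = |Σ|/2 = 117.5.

117.5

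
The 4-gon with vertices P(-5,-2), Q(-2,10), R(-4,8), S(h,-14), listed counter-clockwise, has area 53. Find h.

-15

Write out the shoelace sum; only the two edges meeting at S involve h:
2·Area = [((-4)·(-14) − h·8) + (h·(-2) − (-5)·(-14))] + -30
       = -10·h + -44 = 106
⇒ h = -15.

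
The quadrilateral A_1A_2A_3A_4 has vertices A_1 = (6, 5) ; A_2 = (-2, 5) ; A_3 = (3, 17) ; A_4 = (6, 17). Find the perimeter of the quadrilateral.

|A_1A_2| = √((-8)² + (0)²) = √64 = 8
|A_2A_3| = √((5)² + (12)²) = √169 = 13
|A_3A_4| = √((3)² + (0)²) = √9 = 3
|A_4A_1| = √((0)² + (-12)²) = √144 = 12
Perimeter = 8 + 13 + 3 + 12 = 36.

36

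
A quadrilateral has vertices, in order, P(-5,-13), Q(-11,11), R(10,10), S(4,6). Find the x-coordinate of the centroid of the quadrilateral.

Apply Gauss's area formula. First the cross-terms c_i = x_i·y_{i+1} − x_{i+1}·y_i:
  -198, -220, 20, -22  ⇒  2A = -420, A = -210.
Then Σ (x_i + x_{i+1})·c_i = 3690, so x̄ = 3690 / (6·(-210)) = -41/14.

-41/14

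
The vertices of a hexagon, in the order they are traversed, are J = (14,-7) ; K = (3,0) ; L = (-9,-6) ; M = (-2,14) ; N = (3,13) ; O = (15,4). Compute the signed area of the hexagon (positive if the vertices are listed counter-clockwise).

Cross-terms: 21, -18, -138, -68, -183, -161  ⇒  Σ = -547
Signed area = Σ/2 = -273.5 (negative ⇒ clockwise traversal).

-273.5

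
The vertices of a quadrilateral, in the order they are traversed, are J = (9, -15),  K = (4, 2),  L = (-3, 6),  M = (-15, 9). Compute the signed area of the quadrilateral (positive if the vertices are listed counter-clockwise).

Cross-terms: 78, 30, 63, 144  ⇒  Σ = 315
Signed area = Σ/2 = 157.5 (positive ⇒ counter-clockwise traversal).

157.5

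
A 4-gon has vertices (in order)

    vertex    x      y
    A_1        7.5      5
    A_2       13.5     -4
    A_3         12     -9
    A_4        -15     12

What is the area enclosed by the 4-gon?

163.5

Apply the shoelace (surveyor's) formula: 2A = Σ (x_i·y_{i+1} − x_{i+1}·y_i), indices taken mod 4.
Σ = (-97.5) + (-73.5) + (9) + (-165) = -327
Area = |Σ|/2 = 163.5.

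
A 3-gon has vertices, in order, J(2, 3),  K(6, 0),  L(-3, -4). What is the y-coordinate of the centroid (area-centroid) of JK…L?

Apply the shoelace (surveyor's) formula. First the cross-terms c_i = x_i·y_{i+1} − x_{i+1}·y_i:
  -18, -24, -1  ⇒  2A = -43, A = -21.5.
Then Σ (y_i + y_{i+1})·c_i = 43, so ȳ = 43 / (6·(-21.5)) = -1/3.

-1/3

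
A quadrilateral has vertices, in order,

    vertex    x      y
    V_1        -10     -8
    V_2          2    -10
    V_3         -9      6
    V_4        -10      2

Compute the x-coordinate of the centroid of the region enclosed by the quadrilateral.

Apply the shoelace formula. First the cross-terms c_i = x_i·y_{i+1} − x_{i+1}·y_i:
  116, -78, 42, 100  ⇒  2A = 180, A = 90.
Then Σ (x_i + x_{i+1})·c_i = -3180, so x̄ = -3180 / (6·90) = -53/9.

-53/9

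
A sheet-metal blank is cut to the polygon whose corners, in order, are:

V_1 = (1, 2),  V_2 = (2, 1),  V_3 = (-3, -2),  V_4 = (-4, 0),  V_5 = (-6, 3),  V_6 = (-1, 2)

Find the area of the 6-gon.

18.5

Apply the surveyor's formula: 2A = Σ (x_i·y_{i+1} − x_{i+1}·y_i), indices taken mod 6.
Σ = (-3) + (-1) + (-8) + (-12) + (-9) + (-4) = -37
Area = |Σ|/2 = 18.5.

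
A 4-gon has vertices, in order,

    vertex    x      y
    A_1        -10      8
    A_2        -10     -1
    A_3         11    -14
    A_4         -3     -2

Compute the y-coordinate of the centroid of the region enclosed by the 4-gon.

Apply the shoelace formula. First the cross-terms c_i = x_i·y_{i+1} − x_{i+1}·y_i:
  90, 151, -64, -44  ⇒  2A = 133, A = 66.5.
Then Σ (y_i + y_{i+1})·c_i = -875, so ȳ = -875 / (6·66.5) = -125/57.

-125/57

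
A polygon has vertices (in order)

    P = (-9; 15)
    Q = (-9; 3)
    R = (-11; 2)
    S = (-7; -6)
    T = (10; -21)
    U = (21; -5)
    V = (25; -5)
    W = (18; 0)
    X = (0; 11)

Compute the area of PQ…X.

Apply the shoelace formula: 2A = Σ (x_i·y_{i+1} − x_{i+1}·y_i), indices taken mod 9.
Cross-terms: 108, 15, 80, 207, 391, 20, 90, 198, 99  ⇒  Σ = 1208
Area = |Σ|/2 = 604.

604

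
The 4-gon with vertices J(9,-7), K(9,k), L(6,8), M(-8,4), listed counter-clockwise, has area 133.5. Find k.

8

The doubled signed area Σ (x_i y_{i+1} − x_{i+1} y_i) is linear in k.
With k=0 it equals 243; the coefficient of k is 3 (from the two edges through K).
So 3·k + 243 = 2·133.5 = 267 ⇒ k = 8.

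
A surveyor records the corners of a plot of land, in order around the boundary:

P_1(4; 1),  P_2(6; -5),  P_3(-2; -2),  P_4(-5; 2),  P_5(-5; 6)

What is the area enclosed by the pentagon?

Apply the surveyor's formula: 2A = Σ (x_i·y_{i+1} − x_{i+1}·y_i), indices taken mod 5.
P_1→P_2: (4)(-5) − (6)(1) = -26
P_2→P_3: (6)(-2) − (-2)(-5) = -22
P_3→P_4: (-2)(2) − (-5)(-2) = -14
P_4→P_5: (-5)(6) − (-5)(2) = -20
P_5→P_1: (-5)(1) − (4)(6) = -29
Σ = -111
Area = |Σ|/2 = 55.5.

55.5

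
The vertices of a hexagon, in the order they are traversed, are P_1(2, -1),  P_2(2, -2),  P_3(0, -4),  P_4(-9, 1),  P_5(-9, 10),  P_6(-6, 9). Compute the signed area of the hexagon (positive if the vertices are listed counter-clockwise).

-80

Σ = (-2) + (-8) + (-36) + (-81) + (-21) + (-12) = -160
Signed area = Σ/2 = -80 (negative ⇒ clockwise traversal).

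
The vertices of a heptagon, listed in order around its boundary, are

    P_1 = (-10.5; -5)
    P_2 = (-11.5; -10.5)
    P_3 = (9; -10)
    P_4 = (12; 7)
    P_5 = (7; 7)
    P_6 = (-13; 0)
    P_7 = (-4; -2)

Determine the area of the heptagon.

298.125

Apply Gauss's area formula: 2A = Σ (x_i·y_{i+1} − x_{i+1}·y_i), indices taken mod 7.
Cross-terms: 52.75, 209.5, 183, 35, 91, 26, -1  ⇒  Σ = 596.25
Area = |Σ|/2 = 298.125.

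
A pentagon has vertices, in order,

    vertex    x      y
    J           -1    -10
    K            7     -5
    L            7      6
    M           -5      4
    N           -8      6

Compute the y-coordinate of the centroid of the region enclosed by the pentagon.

-132/149

Apply the surveyor's formula. First the cross-terms c_i = x_i·y_{i+1} − x_{i+1}·y_i:
  75, 77, 58, 2, 86  ⇒  2A = 298, A = 149.
Then Σ (y_i + y_{i+1})·c_i = -792, so ȳ = -792 / (6·149) = -132/149.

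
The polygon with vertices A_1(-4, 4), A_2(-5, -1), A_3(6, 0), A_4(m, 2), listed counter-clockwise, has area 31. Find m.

3

Write out the shoelace sum; only the two edges meeting at A_4 involve m:
2·Area = [(6·2 − m·0) + (m·4 − (-4)·2)] + 30
       = 4·m + 50 = 62
⇒ m = 3.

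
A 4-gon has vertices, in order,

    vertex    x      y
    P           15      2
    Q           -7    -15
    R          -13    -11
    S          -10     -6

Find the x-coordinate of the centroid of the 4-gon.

Apply Gauss's area formula. First the cross-terms c_i = x_i·y_{i+1} − x_{i+1}·y_i:
  -211, -118, -32, 70  ⇒  2A = -291, A = -145.5.
Then Σ (x_i + x_{i+1})·c_i = 1758, so x̄ = 1758 / (6·(-145.5)) = -586/291.

-586/291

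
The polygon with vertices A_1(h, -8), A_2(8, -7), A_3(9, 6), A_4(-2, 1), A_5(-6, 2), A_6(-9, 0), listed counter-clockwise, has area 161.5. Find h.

-5

Write out the shoelace sum; only the two edges meeting at A_1 involve h:
2·Area = [((-9)·(-8) − h·0) + (h·(-7) − 8·(-8))] + 152
       = -7·h + 288 = 323
⇒ h = -5.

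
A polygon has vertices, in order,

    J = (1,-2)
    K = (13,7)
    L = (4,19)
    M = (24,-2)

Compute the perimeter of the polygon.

82

|JK| = √((12)² + (9)²) = √225 = 15
|KL| = √((-9)² + (12)²) = √225 = 15
|LM| = √((20)² + (-21)²) = √841 = 29
|MJ| = √((-23)² + (0)²) = √529 = 23
Perimeter = 15 + 15 + 29 + 23 = 82.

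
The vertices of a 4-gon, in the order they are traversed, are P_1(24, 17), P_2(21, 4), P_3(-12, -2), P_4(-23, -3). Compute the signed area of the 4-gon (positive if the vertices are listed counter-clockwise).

Apply Gauss's area formula: 2A = Σ (x_i·y_{i+1} − x_{i+1}·y_i), indices taken mod 4.
Σ = (-261) + (6) + (-10) + (-319) = -584
Signed area = Σ/2 = -292 (negative ⇒ clockwise traversal).

-292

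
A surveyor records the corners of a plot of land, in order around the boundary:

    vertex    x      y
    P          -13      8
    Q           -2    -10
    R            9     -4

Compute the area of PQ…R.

132

Σ = (146) + (98) + (20) = 264
Area = |Σ|/2 = 132.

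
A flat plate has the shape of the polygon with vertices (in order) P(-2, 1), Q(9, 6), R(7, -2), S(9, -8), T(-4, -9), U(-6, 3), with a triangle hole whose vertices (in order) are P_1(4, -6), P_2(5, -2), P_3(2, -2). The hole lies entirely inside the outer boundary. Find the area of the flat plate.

Outer boundary:
Apply the surveyor's formula: 2A = Σ (x_i·y_{i+1} − x_{i+1}·y_i), indices taken mod 6.
P→Q: (-2)(6) − (9)(1) = -21
Q→R: (9)(-2) − (7)(6) = -60
R→S: (7)(-8) − (9)(-2) = -38
S→T: (9)(-9) − (-4)(-8) = -113
T→U: (-4)(3) − (-6)(-9) = -66
U→P: (-6)(1) − (-2)(3) = 0
Σ = -298
Area = |Σ|/2 = 149.
Hole:
Apply Gauss's area formula: 2A = Σ (x_i·y_{i+1} − x_{i+1}·y_i), indices taken mod 3.
Σ = (22) + (-6) + (-4) = 12
Area = |Σ|/2 = 6.
Net area = 149 − 6 = 143.

143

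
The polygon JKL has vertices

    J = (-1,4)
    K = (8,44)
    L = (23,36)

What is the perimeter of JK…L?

98

|JK| = √((9)² + (40)²) = √1681 = 41
|KL| = √((15)² + (-8)²) = √289 = 17
|LJ| = √((-24)² + (-32)²) = √1600 = 40
Perimeter = 41 + 17 + 40 = 98.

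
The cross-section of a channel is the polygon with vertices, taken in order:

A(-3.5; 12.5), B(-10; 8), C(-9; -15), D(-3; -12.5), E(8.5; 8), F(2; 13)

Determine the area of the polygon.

Apply the shoelace formula: 2A = Σ (x_i·y_{i+1} − x_{i+1}·y_i), indices taken mod 6.
A→B: (-3.5)(8) − (-10)(12.5) = 97
B→C: (-10)(-15) − (-9)(8) = 222
C→D: (-9)(-12.5) − (-3)(-15) = 67.5
D→E: (-3)(8) − (8.5)(-12.5) = 82.25
E→F: (8.5)(13) − (2)(8) = 94.5
F→A: (2)(12.5) − (-3.5)(13) = 70.5
Σ = 633.75
Area = |Σ|/2 = 316.875.

316.875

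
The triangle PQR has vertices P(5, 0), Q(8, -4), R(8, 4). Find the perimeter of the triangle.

|PQ| = √((3)² + (-4)²) = √25 = 5
|QR| = √((0)² + (8)²) = √64 = 8
|RP| = √((-3)² + (-4)²) = √25 = 5
Perimeter = 5 + 8 + 5 = 18.

18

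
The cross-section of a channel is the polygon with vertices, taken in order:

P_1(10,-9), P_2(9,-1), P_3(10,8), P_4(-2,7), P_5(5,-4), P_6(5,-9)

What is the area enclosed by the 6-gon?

Apply Gauss's area formula: 2A = Σ (x_i·y_{i+1} − x_{i+1}·y_i), indices taken mod 6.
Σ = (71) + (82) + (86) + (-27) + (-25) + (45) = 232
Area = |Σ|/2 = 116.

116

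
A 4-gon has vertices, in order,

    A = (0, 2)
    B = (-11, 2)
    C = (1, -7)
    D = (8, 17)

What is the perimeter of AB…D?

|AB| = √((-11)² + (0)²) = √121 = 11
|BC| = √((12)² + (-9)²) = √225 = 15
|CD| = √((7)² + (24)²) = √625 = 25
|DA| = √((-8)² + (-15)²) = √289 = 17
Perimeter = 11 + 15 + 25 + 17 = 68.

68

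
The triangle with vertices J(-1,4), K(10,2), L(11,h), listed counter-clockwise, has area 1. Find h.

Write out the shoelace sum; only the two edges meeting at L involve h:
2·Area = [(10·h − 11·2) + (11·4 − (-1)·h)] + -42
       = 11·h + -20 = 2
⇒ h = 2.

2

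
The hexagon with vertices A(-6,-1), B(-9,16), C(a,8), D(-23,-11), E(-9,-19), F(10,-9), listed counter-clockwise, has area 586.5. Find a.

-23

The doubled signed area Σ (x_i y_{i+1} − x_{i+1} y_i) is linear in a.
With a=0 it equals 552; the coefficient of a is -27 (from the two edges through C).
So -27·a + 552 = 2·586.5 = 1173 ⇒ a = -23.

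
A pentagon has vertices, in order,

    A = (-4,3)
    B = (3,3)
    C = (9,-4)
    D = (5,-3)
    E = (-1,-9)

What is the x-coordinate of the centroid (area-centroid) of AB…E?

Apply the shoelace formula. First the cross-terms c_i = x_i·y_{i+1} − x_{i+1}·y_i:
  -21, -39, -7, -48, -39  ⇒  2A = -154, A = -77.
Then Σ (x_i + x_{i+1})·c_i = -542, so x̄ = -542 / (6·(-77)) = 271/231.

271/231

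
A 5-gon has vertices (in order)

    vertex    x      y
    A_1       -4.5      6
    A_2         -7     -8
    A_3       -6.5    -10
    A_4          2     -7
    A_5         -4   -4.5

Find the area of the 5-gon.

40.125

Apply the shoelace (surveyor's) formula: 2A = Σ (x_i·y_{i+1} − x_{i+1}·y_i), indices taken mod 5.
Σ = (78) + (18) + (65.5) + (-37) + (-44.25) = 80.25
Area = |Σ|/2 = 40.125.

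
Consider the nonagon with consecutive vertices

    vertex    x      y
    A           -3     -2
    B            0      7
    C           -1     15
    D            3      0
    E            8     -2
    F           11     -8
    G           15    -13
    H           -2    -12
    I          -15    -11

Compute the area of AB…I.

Σ = (-21) + (7) + (-45) + (-6) + (-42) + (-23) + (-206) + (-158) + (-3) = -497
Area = |Σ|/2 = 248.5.

248.5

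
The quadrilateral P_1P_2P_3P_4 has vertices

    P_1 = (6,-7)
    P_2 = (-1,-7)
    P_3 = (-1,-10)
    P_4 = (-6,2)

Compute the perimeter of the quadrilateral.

38

|P_1P_2| = √((-7)² + (0)²) = √49 = 7
|P_2P_3| = √((0)² + (-3)²) = √9 = 3
|P_3P_4| = √((-5)² + (12)²) = √169 = 13
|P_4P_1| = √((12)² + (-9)²) = √225 = 15
Perimeter = 7 + 3 + 13 + 15 = 38.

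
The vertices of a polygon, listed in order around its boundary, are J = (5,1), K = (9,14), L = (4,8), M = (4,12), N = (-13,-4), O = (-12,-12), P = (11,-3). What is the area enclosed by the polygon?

267.5

Apply the shoelace (surveyor's) formula: 2A = Σ (x_i·y_{i+1} − x_{i+1}·y_i), indices taken mod 7.
Cross-terms: 61, 16, 16, 140, 108, 168, 26  ⇒  Σ = 535
Area = |Σ|/2 = 267.5.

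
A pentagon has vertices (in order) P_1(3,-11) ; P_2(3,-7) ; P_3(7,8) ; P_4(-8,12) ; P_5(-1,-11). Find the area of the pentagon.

Apply the shoelace (surveyor's) formula: 2A = Σ (x_i·y_{i+1} − x_{i+1}·y_i), indices taken mod 5.
Σ = (12) + (73) + (148) + (100) + (44) = 377
Area = |Σ|/2 = 188.5.

188.5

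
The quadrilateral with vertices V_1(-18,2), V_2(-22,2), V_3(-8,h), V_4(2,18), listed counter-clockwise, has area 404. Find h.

-25

The doubled signed area Σ (x_i y_{i+1} − x_{i+1} y_i) is linear in h.
With h=0 it equals 208; the coefficient of h is -24 (from the two edges through V_3).
So -24·h + 208 = 2·404 = 808 ⇒ h = -25.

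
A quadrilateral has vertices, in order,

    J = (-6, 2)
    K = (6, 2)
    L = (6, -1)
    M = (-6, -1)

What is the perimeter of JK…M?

|JK| = √((12)² + (0)²) = √144 = 12
|KL| = √((0)² + (-3)²) = √9 = 3
|LM| = √((-12)² + (0)²) = √144 = 12
|MJ| = √((0)² + (3)²) = √9 = 3
Perimeter = 12 + 3 + 12 + 3 = 30.

30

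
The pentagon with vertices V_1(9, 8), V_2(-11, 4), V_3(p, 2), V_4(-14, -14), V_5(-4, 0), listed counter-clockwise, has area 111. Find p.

The doubled signed area Σ (x_i y_{i+1} − x_{i+1} y_i) is linear in p.
With p=0 it equals 42; the coefficient of p is -18 (from the two edges through V_3).
So -18·p + 42 = 2·111 = 222 ⇒ p = -10.

-10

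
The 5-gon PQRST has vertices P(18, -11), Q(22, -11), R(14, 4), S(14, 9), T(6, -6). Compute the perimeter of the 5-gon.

|PQ| = √((4)² + (0)²) = √16 = 4
|QR| = √((-8)² + (15)²) = √289 = 17
|RS| = √((0)² + (5)²) = √25 = 5
|ST| = √((-8)² + (-15)²) = √289 = 17
|TP| = √((12)² + (-5)²) = √169 = 13
Perimeter = 4 + 17 + 5 + 17 + 13 = 56.

56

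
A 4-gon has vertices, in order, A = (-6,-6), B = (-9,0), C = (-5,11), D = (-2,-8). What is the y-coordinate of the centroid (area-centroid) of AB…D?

25/127

Apply the shoelace (surveyor's) formula. First the cross-terms c_i = x_i·y_{i+1} − x_{i+1}·y_i:
  -54, -99, 62, -36  ⇒  2A = -127, A = -63.5.
Then Σ (y_i + y_{i+1})·c_i = -75, so ȳ = -75 / (6·(-63.5)) = 25/127.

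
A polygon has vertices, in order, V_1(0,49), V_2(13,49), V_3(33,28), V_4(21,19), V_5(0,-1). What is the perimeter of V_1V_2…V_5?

|V_1V_2| = √((13)² + (0)²) = √169 = 13
|V_2V_3| = √((20)² + (-21)²) = √841 = 29
|V_3V_4| = √((-12)² + (-9)²) = √225 = 15
|V_4V_5| = √((-21)² + (-20)²) = √841 = 29
|V_5V_1| = √((0)² + (50)²) = √2500 = 50
Perimeter = 13 + 29 + 15 + 29 + 50 = 136.

136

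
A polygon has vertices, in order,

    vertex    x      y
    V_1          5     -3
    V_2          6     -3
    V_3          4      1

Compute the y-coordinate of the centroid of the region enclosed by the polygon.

Apply Gauss's area formula. First the cross-terms c_i = x_i·y_{i+1} − x_{i+1}·y_i:
  3, 18, -17  ⇒  2A = 4, A = 2.
Then Σ (y_i + y_{i+1})·c_i = -20, so ȳ = -20 / (6·2) = -5/3.

-5/3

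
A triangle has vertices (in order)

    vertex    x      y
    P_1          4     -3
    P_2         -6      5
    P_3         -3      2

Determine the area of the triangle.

3

Σ = (2) + (3) + (1) = 6
Area = |Σ|/2 = 3.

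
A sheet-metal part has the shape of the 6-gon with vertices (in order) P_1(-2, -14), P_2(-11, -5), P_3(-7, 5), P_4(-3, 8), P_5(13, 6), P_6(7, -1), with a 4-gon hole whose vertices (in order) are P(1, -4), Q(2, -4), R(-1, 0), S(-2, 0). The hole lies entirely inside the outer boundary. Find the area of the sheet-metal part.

272

Outer boundary:
Apply the surveyor's formula: 2A = Σ (x_i·y_{i+1} − x_{i+1}·y_i), indices taken mod 6.
P_1→P_2: (-2)(-5) − (-11)(-14) = -144
P_2→P_3: (-11)(5) − (-7)(-5) = -90
P_3→P_4: (-7)(8) − (-3)(5) = -41
P_4→P_5: (-3)(6) − (13)(8) = -122
P_5→P_6: (13)(-1) − (7)(6) = -55
P_6→P_1: (7)(-14) − (-2)(-1) = -100
Σ = -552
Area = |Σ|/2 = 276.
Hole:
Cross-terms: 4, -4, 0, 8  ⇒  Σ = 8
Area = |Σ|/2 = 4.
Net area = 276 − 4 = 272.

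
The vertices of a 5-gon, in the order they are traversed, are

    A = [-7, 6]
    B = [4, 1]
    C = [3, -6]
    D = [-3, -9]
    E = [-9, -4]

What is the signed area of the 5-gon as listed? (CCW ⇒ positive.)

Apply the surveyor's formula: 2A = Σ (x_i·y_{i+1} − x_{i+1}·y_i), indices taken mod 5.
A→B: (-7)(1) − (4)(6) = -31
B→C: (4)(-6) − (3)(1) = -27
C→D: (3)(-9) − (-3)(-6) = -45
D→E: (-3)(-4) − (-9)(-9) = -69
E→A: (-9)(6) − (-7)(-4) = -82
Σ = -254
Signed area = Σ/2 = -127 (negative ⇒ clockwise traversal).

-127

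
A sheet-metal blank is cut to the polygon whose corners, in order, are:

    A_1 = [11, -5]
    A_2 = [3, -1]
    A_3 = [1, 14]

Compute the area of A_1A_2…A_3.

56

Cross-terms: 4, 43, -159  ⇒  Σ = -112
Area = |Σ|/2 = 56.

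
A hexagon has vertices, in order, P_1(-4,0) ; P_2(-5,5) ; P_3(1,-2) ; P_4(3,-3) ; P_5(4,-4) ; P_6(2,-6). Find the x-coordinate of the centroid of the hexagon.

-31/39

Apply the shoelace formula. First the cross-terms c_i = x_i·y_{i+1} − x_{i+1}·y_i:
  -20, 5, 3, 0, -16, -24  ⇒  2A = -52, A = -26.
Then Σ (x_i + x_{i+1})·c_i = 124, so x̄ = 124 / (6·(-26)) = -31/39.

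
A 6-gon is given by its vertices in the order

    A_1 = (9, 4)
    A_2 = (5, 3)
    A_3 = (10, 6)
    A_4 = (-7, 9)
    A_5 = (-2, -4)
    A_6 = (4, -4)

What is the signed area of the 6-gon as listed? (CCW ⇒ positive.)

Σ = (7) + (0) + (132) + (46) + (24) + (52) = 261
Signed area = Σ/2 = 130.5 (positive ⇒ counter-clockwise traversal).

130.5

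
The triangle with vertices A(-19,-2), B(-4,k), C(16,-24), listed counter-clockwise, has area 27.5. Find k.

Write out the shoelace sum; only the two edges meeting at B involve k:
2·Area = [((-19)·k − (-4)·(-2)) + ((-4)·(-24) − 16·k)] + -488
       = -35·k + -400 = 55
⇒ k = -13.

-13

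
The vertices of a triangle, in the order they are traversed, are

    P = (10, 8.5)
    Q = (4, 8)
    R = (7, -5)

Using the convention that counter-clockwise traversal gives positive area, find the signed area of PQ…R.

Σ = (46) + (-76) + (109.5) = 79.5
Signed area = Σ/2 = 39.75 (positive ⇒ counter-clockwise traversal).

39.75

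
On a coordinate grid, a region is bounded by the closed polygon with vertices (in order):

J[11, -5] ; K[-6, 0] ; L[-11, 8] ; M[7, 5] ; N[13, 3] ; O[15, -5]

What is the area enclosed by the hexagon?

181.5

Apply Gauss's area formula: 2A = Σ (x_i·y_{i+1} − x_{i+1}·y_i), indices taken mod 6.
Cross-terms: -30, -48, -111, -44, -110, -20  ⇒  Σ = -363
Area = |Σ|/2 = 181.5.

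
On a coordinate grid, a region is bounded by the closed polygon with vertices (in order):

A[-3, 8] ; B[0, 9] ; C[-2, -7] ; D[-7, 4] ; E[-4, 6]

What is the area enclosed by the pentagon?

53

Σ = (-27) + (18) + (-57) + (-26) + (-14) = -106
Area = |Σ|/2 = 53.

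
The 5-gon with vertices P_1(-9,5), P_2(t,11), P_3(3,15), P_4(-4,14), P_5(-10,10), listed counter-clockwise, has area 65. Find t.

The doubled signed area Σ (x_i y_{i+1} − x_{i+1} y_i) is linear in t.
With t=0 it equals 110; the coefficient of t is 10 (from the two edges through P_2).
So 10·t + 110 = 2·65 = 130 ⇒ t = 2.

2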